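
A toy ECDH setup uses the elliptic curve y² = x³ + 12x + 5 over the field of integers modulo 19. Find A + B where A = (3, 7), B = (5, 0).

(3, 7) + (5, 0). λ = (0 - 7)/(5 - 3) ≡ 12/2 mod 19. 2⁻¹ ≡ 10 (mod 19), so λ ≡ 6.
  x = λ² - 3 - 5 = 36 - 8 ≡ 9; y = λ·(3 - 9) - 7 ≡ 14. → (9, 14)

(9, 14)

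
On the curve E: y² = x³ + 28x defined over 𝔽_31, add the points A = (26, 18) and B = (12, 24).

(9, 19)

(26, 18) + (12, 24). λ = (24 - 18)/(12 - 26) ≡ 6/17 mod 31. 17⁻¹ ≡ 11 (mod 31) since 17·11 = 187 ≡ 1, so λ ≡ 4.
  x = λ² - 26 - 12 = 16 - 38 ≡ 9; y = λ·(26 - 9) - 18 ≡ 19. → (9, 19)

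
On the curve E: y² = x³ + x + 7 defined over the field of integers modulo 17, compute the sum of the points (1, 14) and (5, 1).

(1, 14) + (5, 1). λ = (1 - 14)/(5 - 1) ≡ 4/4 mod 17. 4⁻¹ ≡ 13 (mod 17), so λ ≡ 1.
  x = λ² - 1 - 5 = 1 - 6 ≡ 12; y = λ·(1 - 12) - 14 ≡ 9. → (12, 9)

(12, 9)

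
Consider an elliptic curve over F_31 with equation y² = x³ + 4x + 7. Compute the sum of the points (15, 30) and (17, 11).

(4, 5)

(15, 30) + (17, 11). λ = (11 - 30)/(17 - 15) ≡ 12/2 mod 31. 2⁻¹ ≡ 16 (mod 31) since 2·16 = 32 ≡ 1, so λ ≡ 6.
  x = λ² - 15 - 17 = 36 - 32 ≡ 4; y = λ·(15 - 4) - 30 ≡ 5. → (4, 5)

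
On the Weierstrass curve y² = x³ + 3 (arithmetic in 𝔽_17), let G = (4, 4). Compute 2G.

tangent at (4, 4): λ = (3·4² + 0)/(2·4) ≡ 14/8. 8⁻¹ ≡ 15 (mod 17), so λ ≡ 14·15 ≡ 6.
  x = λ² - 4 - 4 = 36 - 8 ≡ 11; y = λ·(4 - 11) - 4 ≡ 5. → (11, 5)

(11, 5)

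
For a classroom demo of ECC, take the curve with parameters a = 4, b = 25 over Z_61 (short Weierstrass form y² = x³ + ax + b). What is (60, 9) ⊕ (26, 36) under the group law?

(37, 14)

(60, 9) + (26, 36). λ = (36 - 9)/(26 - 60) ≡ 27/27 mod 61. 27⁻¹ ≡ 52 (mod 61) since 27·52 = 1404 ≡ 1, so λ ≡ 1.
  x = λ² - 60 - 26 = 1 - 86 ≡ 37; y = λ·(60 - 37) - 9 ≡ 14. → (37, 14)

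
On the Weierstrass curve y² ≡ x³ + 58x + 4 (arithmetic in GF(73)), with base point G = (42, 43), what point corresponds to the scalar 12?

Repeated addition: build up to 12G.
2G: tangent at (42, 43): λ = (3·42² + 58)/(2·43) ≡ 21/13. 13⁻¹ ≡ 45 (mod 73), so λ ≡ 21·45 ≡ 69.
  x = λ² - 42 - 42 = 4761 - 84 ≡ 5; y = λ·(42 - 5) - 43 ≡ 28. → (5, 28)
3G: (5, 28) + (42, 43). λ = (43 - 28)/(42 - 5) ≡ 15/37 mod 73. 37⁻¹ ≡ 2 (mod 73) since 37·2 = 74 ≡ 1, so λ ≡ 30.
  x = λ² - 5 - 42 = 900 - 47 ≡ 50; y = λ·(5 - 50) - 28 ≡ 9. → (50, 9)
4G: (50, 9) + (42, 43). λ = (43 - 9)/(42 - 50) ≡ 34/65 mod 73. 65⁻¹ ≡ 9 (mod 73) since 65·9 = 585 ≡ 1, so λ ≡ 14.
  x = λ² - 50 - 42 = 196 - 92 ≡ 31; y = λ·(50 - 31) - 9 ≡ 38. → (31, 38)
5G: (31, 38) + (42, 43). λ = (43 - 38)/(42 - 31) ≡ 5/11 mod 73. 11⁻¹ ≡ 20 (mod 73) since 11·20 = 220 ≡ 1, so λ ≡ 27.
  x = λ² - 31 - 42 = 729 - 73 ≡ 72; y = λ·(31 - 72) - 38 ≡ 23. → (72, 23)
6G: (72, 23) + (42, 43). λ = (43 - 23)/(42 - 72) ≡ 20/43 mod 73. 43⁻¹ ≡ 17 (mod 73), so λ ≡ 48.
  x = λ² - 72 - 42 = 2304 - 114 ≡ 0; y = λ·(72 - 0) - 23 ≡ 2. → (0, 2)
7G: (0, 2) + (42, 43). λ = (43 - 2)/(42 - 0) ≡ 41/42 mod 73. 42⁻¹ ≡ 40 (mod 73) since 42·40 = 1680 ≡ 1, so λ ≡ 34.
  x = λ² - 0 - 42 = 1156 - 42 ≡ 19; y = λ·(0 - 19) - 2 ≡ 9. → (19, 9)
8G: (19, 9) + (42, 43). λ = (43 - 9)/(42 - 19) ≡ 34/23 mod 73. 23⁻¹ ≡ 54 (mod 73) since 23·54 = 1242 ≡ 1, so λ ≡ 11.
  x = λ² - 19 - 42 = 121 - 61 ≡ 60; y = λ·(19 - 60) - 9 ≡ 51. → (60, 51)
9G: (60, 51) + (42, 43). λ = (43 - 51)/(42 - 60) ≡ 65/55 mod 73. 55⁻¹ ≡ 4 (mod 73), so λ ≡ 41.
  x = λ² - 60 - 42 = 1681 - 102 ≡ 46; y = λ·(60 - 46) - 51 ≡ 12. → (46, 12)
10G: (46, 12) + (42, 43). λ = (43 - 12)/(42 - 46) ≡ 31/69 mod 73. 69⁻¹ ≡ 18 (mod 73) since 69·18 = 1242 ≡ 1, so λ ≡ 47.
  x = λ² - 46 - 42 = 2209 - 88 ≡ 4; y = λ·(46 - 4) - 12 ≡ 64. → (4, 64)
11G: (4, 64) + (42, 43). λ = (43 - 64)/(42 - 4) ≡ 52/38 mod 73. 38⁻¹ ≡ 25 (mod 73) since 38·25 = 950 ≡ 1, so λ ≡ 59.
  x = λ² - 4 - 42 = 3481 - 46 ≡ 4; y = λ·(4 - 4) - 64 ≡ 9. → (4, 9)
12G: (4, 9) + (42, 43). λ = (43 - 9)/(42 - 4) ≡ 34/38 mod 73. 38⁻¹ ≡ 25 (mod 73), so λ ≡ 47.
  x = λ² - 4 - 42 = 2209 - 46 ≡ 46; y = λ·(4 - 46) - 9 ≡ 61. → (46, 61)

(46, 61)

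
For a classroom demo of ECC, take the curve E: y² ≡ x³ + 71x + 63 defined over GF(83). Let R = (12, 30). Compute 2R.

(25, 45)

tangent at (12, 30): λ = (3·12² + 71)/(2·30) ≡ 5/60. 60⁻¹ ≡ 18 (mod 83) since 60·18 = 1080 ≡ 1, so λ ≡ 5·18 ≡ 7.
  x = λ² - 12 - 12 = 49 - 24 ≡ 25; y = λ·(12 - 25) - 30 ≡ 45. → (25, 45)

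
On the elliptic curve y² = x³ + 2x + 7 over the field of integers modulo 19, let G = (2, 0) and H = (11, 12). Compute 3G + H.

(12, 12)

First 3G:
Repeated addition: build up to 3G.
2G: (2, 0) + (2, 0): same x and y₁ ≡ -y₂, so the sum is the point at infinity.
3G: the point at infinity + (2, 0) = (2, 0) (identity).
3G = (2, 0).
Finally 3G + H:
(2, 0) + (11, 12). λ = (12 - 0)/(11 - 2) ≡ 12/9 mod 19. 9⁻¹ ≡ 17 (mod 19), so λ ≡ 14.
  x = λ² - 2 - 11 = 196 - 13 ≡ 12; y = λ·(2 - 12) - 0 ≡ 12. → (12, 12)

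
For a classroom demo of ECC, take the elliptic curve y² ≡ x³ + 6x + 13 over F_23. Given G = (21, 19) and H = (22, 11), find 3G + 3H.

(6, 9)

First 3G:
Repeated addition: build up to 3G.
2G: tangent at (21, 19): λ = (3·21² + 6)/(2·19) ≡ 18/15. 15⁻¹ ≡ 20 (mod 23) since 15·20 = 300 ≡ 1, so λ ≡ 18·20 ≡ 15.
  x = λ² - 21 - 21 = 225 - 42 ≡ 22; y = λ·(21 - 22) - 19 ≡ 12. → (22, 12)
3G: (22, 12) + (21, 19). λ = (19 - 12)/(21 - 22) ≡ 7/22 mod 23. 22⁻¹ ≡ 22 (mod 23), so λ ≡ 16.
  x = λ² - 22 - 21 = 256 - 43 ≡ 6; y = λ·(22 - 6) - 12 ≡ 14. → (6, 14)
3G = (6, 14).
Next 3H:
Repeated addition: build up to 3H.
2H: tangent at (22, 11): λ = (3·22² + 6)/(2·11) ≡ 9/22. 22⁻¹ ≡ 22 (mod 23) since 22·22 = 484 ≡ 1, so λ ≡ 9·22 ≡ 14.
  x = λ² - 22 - 22 = 196 - 44 ≡ 14; y = λ·(22 - 14) - 11 ≡ 9. → (14, 9)
3H: (14, 9) + (22, 11). λ = (11 - 9)/(22 - 14) ≡ 2/8 mod 23. 8⁻¹ ≡ 3 (mod 23), so λ ≡ 6.
  x = λ² - 14 - 22 = 36 - 36 ≡ 0; y = λ·(14 - 0) - 9 ≡ 6. → (0, 6)
3H = (0, 6).
Finally 3G + 3H:
(6, 14) + (0, 6). λ = (6 - 14)/(0 - 6) ≡ 15/17 mod 23. 17⁻¹ ≡ 19 (mod 23) since 17·19 = 323 ≡ 1, so λ ≡ 9.
  x = λ² - 6 - 0 = 81 - 6 ≡ 6; y = λ·(6 - 6) - 14 ≡ 9. → (6, 9)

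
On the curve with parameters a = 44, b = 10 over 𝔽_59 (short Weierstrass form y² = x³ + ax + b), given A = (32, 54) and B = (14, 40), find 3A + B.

First 3A:
Repeated addition: build up to 3A.
2A: tangent at (32, 54): λ = (3·32² + 44)/(2·54) ≡ 48/49. 49⁻¹ ≡ 53 (mod 59) since 49·53 = 2597 ≡ 1, so λ ≡ 48·53 ≡ 7.
  x = λ² - 32 - 32 = 49 - 64 ≡ 44; y = λ·(32 - 44) - 54 ≡ 39. → (44, 39)
3A: (44, 39) + (32, 54). λ = (54 - 39)/(32 - 44) ≡ 15/47 mod 59. 47⁻¹ ≡ 54 (mod 59) since 47·54 = 2538 ≡ 1, so λ ≡ 43.
  x = λ² - 44 - 32 = 1849 - 76 ≡ 3; y = λ·(44 - 3) - 39 ≡ 13. → (3, 13)
3A = (3, 13).
Finally 3A + B:
(3, 13) + (14, 40). λ = (40 - 13)/(14 - 3) ≡ 27/11 mod 59. 11⁻¹ ≡ 43 (mod 59) since 11·43 = 473 ≡ 1, so λ ≡ 40.
  x = λ² - 3 - 14 = 1600 - 17 ≡ 49; y = λ·(3 - 49) - 13 ≡ 35. → (49, 35)

(49, 35)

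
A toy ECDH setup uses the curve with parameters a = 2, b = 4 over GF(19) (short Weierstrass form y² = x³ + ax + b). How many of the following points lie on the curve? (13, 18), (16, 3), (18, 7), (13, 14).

1

(13, 18): 18² ≡ 1, rhs ≡ 4 → off.
(16, 3): 3² ≡ 9, rhs ≡ 9 → on.
(18, 7): 7² ≡ 11, rhs ≡ 1 → off.
(13, 14): 14² ≡ 6, rhs ≡ 4 → off.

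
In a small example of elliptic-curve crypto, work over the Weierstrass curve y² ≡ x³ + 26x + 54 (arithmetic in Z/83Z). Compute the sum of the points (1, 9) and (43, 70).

(66, 29)

(1, 9) + (43, 70). λ = (70 - 9)/(43 - 1) ≡ 61/42 mod 83. 42⁻¹ ≡ 2 (mod 83), so λ ≡ 39.
  x = λ² - 1 - 43 = 1521 - 44 ≡ 66; y = λ·(1 - 66) - 9 ≡ 29. → (66, 29)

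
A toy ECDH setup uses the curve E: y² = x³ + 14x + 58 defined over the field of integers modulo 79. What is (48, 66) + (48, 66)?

(63, 77)

tangent at (48, 66): λ = (3·48² + 14)/(2·66) ≡ 53/53. 53⁻¹ ≡ 3 (mod 79) since 53·3 = 159 ≡ 1, so λ ≡ 53·3 ≡ 1.
  x = λ² - 48 - 48 = 1 - 96 ≡ 63; y = λ·(48 - 63) - 66 ≡ 77. → (63, 77)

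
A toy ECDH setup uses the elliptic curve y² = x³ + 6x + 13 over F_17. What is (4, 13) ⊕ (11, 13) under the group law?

(2, 4)

(4, 13) + (11, 13). λ = (13 - 13)/(11 - 4) ≡ 0/7 mod 17. 7⁻¹ ≡ 5 (mod 17) since 7·5 = 35 ≡ 1, so λ ≡ 0.
  x = λ² - 4 - 11 = 0 - 15 ≡ 2; y = λ·(4 - 2) - 13 ≡ 4. → (2, 4)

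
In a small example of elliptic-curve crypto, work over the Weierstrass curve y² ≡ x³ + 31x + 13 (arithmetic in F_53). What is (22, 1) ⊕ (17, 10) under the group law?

(13, 4)

(22, 1) + (17, 10). λ = (10 - 1)/(17 - 22) ≡ 9/48 mod 53. 48⁻¹ ≡ 21 (mod 53), so λ ≡ 30.
  x = λ² - 22 - 17 = 900 - 39 ≡ 13; y = λ·(22 - 13) - 1 ≡ 4. → (13, 4)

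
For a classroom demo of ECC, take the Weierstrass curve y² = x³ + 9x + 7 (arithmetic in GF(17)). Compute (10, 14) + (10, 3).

O

The two points share x = 10 and their y-coordinates satisfy 14 + 3 ≡ 0 (mod 17), so they are inverses. Their sum is O.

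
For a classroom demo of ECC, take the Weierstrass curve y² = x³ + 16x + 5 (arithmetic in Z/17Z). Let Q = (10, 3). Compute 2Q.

tangent at (10, 3): λ = (3·10² + 16)/(2·3) ≡ 10/6. 6⁻¹ ≡ 3 (mod 17), so λ ≡ 10·3 ≡ 13.
  x = λ² - 10 - 10 = 169 - 20 ≡ 13; y = λ·(10 - 13) - 3 ≡ 9. → (13, 9)

(13, 9)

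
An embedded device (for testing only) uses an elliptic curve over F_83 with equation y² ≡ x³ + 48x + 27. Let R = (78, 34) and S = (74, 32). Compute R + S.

(78, 34) + (74, 32). λ = (32 - 34)/(74 - 78) ≡ 81/79 mod 83. 79⁻¹ ≡ 62 (mod 83), so λ ≡ 42.
  x = λ² - 78 - 74 = 1764 - 152 ≡ 35; y = λ·(78 - 35) - 34 ≡ 29. → (35, 29)

(35, 29)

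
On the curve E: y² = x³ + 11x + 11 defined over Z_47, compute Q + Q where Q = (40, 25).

(20, 10)

tangent at (40, 25): λ = (3·40² + 11)/(2·25) ≡ 17/3. 3⁻¹ ≡ 16 (mod 47), so λ ≡ 17·16 ≡ 37.
  x = λ² - 40 - 40 = 1369 - 80 ≡ 20; y = λ·(40 - 20) - 25 ≡ 10. → (20, 10)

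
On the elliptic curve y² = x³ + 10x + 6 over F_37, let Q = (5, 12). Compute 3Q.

Repeated addition: build up to 3Q.
2Q: tangent at (5, 12): λ = (3·5² + 10)/(2·12) ≡ 11/24. 24⁻¹ ≡ 17 (mod 37) since 24·17 = 408 ≡ 1, so λ ≡ 11·17 ≡ 2.
  x = λ² - 5 - 5 = 4 - 10 ≡ 31; y = λ·(5 - 31) - 12 ≡ 10. → (31, 10)
3Q: (31, 10) + (5, 12). λ = (12 - 10)/(5 - 31) ≡ 2/11 mod 37. 11⁻¹ ≡ 27 (mod 37), so λ ≡ 17.
  x = λ² - 31 - 5 = 289 - 36 ≡ 31; y = λ·(31 - 31) - 10 ≡ 27. → (31, 27)

(31, 27)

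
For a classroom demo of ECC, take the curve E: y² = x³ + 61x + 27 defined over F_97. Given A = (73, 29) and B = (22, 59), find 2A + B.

(69, 61)

First 2A:
Repeated addition: build up to 2A.
2A: tangent at (73, 29): λ = (3·73² + 61)/(2·29) ≡ 43/58. 58⁻¹ ≡ 92 (mod 97) since 58·92 = 5336 ≡ 1, so λ ≡ 43·92 ≡ 76.
  x = λ² - 73 - 73 = 5776 - 146 ≡ 4; y = λ·(73 - 4) - 29 ≡ 74. → (4, 74)
2A = (4, 74).
Finally 2A + B:
(4, 74) + (22, 59). λ = (59 - 74)/(22 - 4) ≡ 82/18 mod 97. 18⁻¹ ≡ 27 (mod 97), so λ ≡ 80.
  x = λ² - 4 - 22 = 6400 - 26 ≡ 69; y = λ·(4 - 69) - 74 ≡ 61. → (69, 61)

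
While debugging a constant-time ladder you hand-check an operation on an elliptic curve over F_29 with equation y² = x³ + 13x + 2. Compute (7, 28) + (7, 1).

The two points share x = 7 and their y-coordinates satisfy 28 + 1 ≡ 0 (mod 29), so they are inverses. Their sum is ∞.

O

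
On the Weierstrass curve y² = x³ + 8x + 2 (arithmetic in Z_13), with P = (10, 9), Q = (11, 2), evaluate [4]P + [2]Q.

(3, 1)

First 4P:
Double-and-add on 4 = (100)₂. Start with P = (10, 9) for the leading 1-bit.
double: tangent at (10, 9): λ = (3·10² + 8)/(2·9) ≡ 9/5. 5⁻¹ ≡ 8 (mod 13), so λ ≡ 9·8 ≡ 7.
  x = λ² - 10 - 10 = 49 - 20 ≡ 3; y = λ·(10 - 3) - 9 ≡ 1. → (3, 1)
double: tangent at (3, 1): λ = (3·3² + 8)/(2·1) ≡ 9/2. 2⁻¹ ≡ 7 (mod 13) since 2·7 = 14 ≡ 1, so λ ≡ 9·7 ≡ 11.
  x = λ² - 3 - 3 = 121 - 6 ≡ 11; y = λ·(3 - 11) - 1 ≡ 2. → (11, 2)
4P = (11, 2).
Next 2Q:
Repeated addition: build up to 2Q.
2Q: tangent at (11, 2): λ = (3·11² + 8)/(2·2) ≡ 7/4. 4⁻¹ ≡ 10 (mod 13) since 4·10 = 40 ≡ 1, so λ ≡ 7·10 ≡ 5.
  x = λ² - 11 - 11 = 25 - 22 ≡ 3; y = λ·(11 - 3) - 2 ≡ 12. → (3, 12)
2Q = (3, 12).
Finally 4P + 2Q:
(11, 2) + (3, 12). λ = (12 - 2)/(3 - 11) ≡ 10/5 mod 13. 5⁻¹ ≡ 8 (mod 13) since 5·8 = 40 ≡ 1, so λ ≡ 2.
  x = λ² - 11 - 3 = 4 - 14 ≡ 3; y = λ·(11 - 3) - 2 ≡ 1. → (3, 1)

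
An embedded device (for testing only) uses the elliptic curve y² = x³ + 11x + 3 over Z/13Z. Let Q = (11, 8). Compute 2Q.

(5, 12)

tangent at (11, 8): λ = (3·11² + 11)/(2·8) ≡ 10/3. 3⁻¹ ≡ 9 (mod 13) since 3·9 = 27 ≡ 1, so λ ≡ 10·9 ≡ 12.
  x = λ² - 11 - 11 = 144 - 22 ≡ 5; y = λ·(11 - 5) - 8 ≡ 12. → (5, 12)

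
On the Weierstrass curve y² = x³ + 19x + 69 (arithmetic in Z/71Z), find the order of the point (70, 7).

7

2P: tangent at (70, 7): λ = (3·70² + 19)/(2·7) ≡ 22/14. 14⁻¹ ≡ 66 (mod 71) since 14·66 = 924 ≡ 1, so λ ≡ 22·66 ≡ 32.
  x = λ² - 70 - 70 = 1024 - 140 ≡ 32; y = λ·(70 - 32) - 7 ≡ 2. → (32, 2)
3P: (32, 2) + (70, 7). λ = (7 - 2)/(70 - 32) ≡ 5/38 mod 71. 38⁻¹ ≡ 43 (mod 71) since 38·43 = 1634 ≡ 1, so λ ≡ 2.
  x = λ² - 32 - 70 = 4 - 102 ≡ 44; y = λ·(32 - 44) - 2 ≡ 45. → (44, 45)
4P: (44, 45) + (70, 7). λ = (7 - 45)/(70 - 44) ≡ 33/26 mod 71. 26⁻¹ ≡ 41 (mod 71) since 26·41 = 1066 ≡ 1, so λ ≡ 4.
  x = λ² - 44 - 70 = 16 - 114 ≡ 44; y = λ·(44 - 44) - 45 ≡ 26. → (44, 26)
5P: (44, 26) + (70, 7). λ = (7 - 26)/(70 - 44) ≡ 52/26 mod 71. 26⁻¹ ≡ 41 (mod 71), so λ ≡ 2.
  x = λ² - 44 - 70 = 4 - 114 ≡ 32; y = λ·(44 - 32) - 26 ≡ 69. → (32, 69)
6P: (32, 69) + (70, 7). λ = (7 - 69)/(70 - 32) ≡ 9/38 mod 71. 38⁻¹ ≡ 43 (mod 71), so λ ≡ 32.
  x = λ² - 32 - 70 = 1024 - 102 ≡ 70; y = λ·(32 - 70) - 69 ≡ 64. → (70, 64)
7P: (70, 64) + (70, 7): same x and y₁ ≡ -y₂, so the sum is ∞.
7P = ∞, so the order is 7.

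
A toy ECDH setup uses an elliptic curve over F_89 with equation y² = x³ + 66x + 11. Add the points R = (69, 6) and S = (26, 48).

(66, 78)

(69, 6) + (26, 48). λ = (48 - 6)/(26 - 69) ≡ 42/46 mod 89. 46⁻¹ ≡ 60 (mod 89) since 46·60 = 2760 ≡ 1, so λ ≡ 28.
  x = λ² - 69 - 26 = 784 - 95 ≡ 66; y = λ·(69 - 66) - 6 ≡ 78. → (66, 78)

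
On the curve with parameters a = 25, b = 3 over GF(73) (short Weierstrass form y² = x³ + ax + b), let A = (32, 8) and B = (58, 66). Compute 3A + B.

(48, 18)

First 3A:
Repeated addition: build up to 3A.
2A: tangent at (32, 8): λ = (3·32² + 25)/(2·8) ≡ 31/16. 16⁻¹ ≡ 32 (mod 73) since 16·32 = 512 ≡ 1, so λ ≡ 31·32 ≡ 43.
  x = λ² - 32 - 32 = 1849 - 64 ≡ 33; y = λ·(32 - 33) - 8 ≡ 22. → (33, 22)
3A: (33, 22) + (32, 8). λ = (8 - 22)/(32 - 33) ≡ 59/72 mod 73. 72⁻¹ ≡ 72 (mod 73), so λ ≡ 14.
  x = λ² - 33 - 32 = 196 - 65 ≡ 58; y = λ·(33 - 58) - 22 ≡ 66. → (58, 66)
3A = (58, 66).
Finally 3A + B:
tangent at (58, 66): λ = (3·58² + 25)/(2·66) ≡ 43/59. 59⁻¹ ≡ 26 (mod 73), so λ ≡ 43·26 ≡ 23.
  x = λ² - 58 - 58 = 529 - 116 ≡ 48; y = λ·(58 - 48) - 66 ≡ 18. → (48, 18)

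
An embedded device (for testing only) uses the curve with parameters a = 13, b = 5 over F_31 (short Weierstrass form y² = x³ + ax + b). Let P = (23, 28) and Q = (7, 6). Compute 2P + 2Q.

(5, 28)

First 2P:
Repeated addition: build up to 2P.
2P: tangent at (23, 28): λ = (3·23² + 13)/(2·28) ≡ 19/25. 25⁻¹ ≡ 5 (mod 31), so λ ≡ 19·5 ≡ 2.
  x = λ² - 23 - 23 = 4 - 46 ≡ 20; y = λ·(23 - 20) - 28 ≡ 9. → (20, 9)
2P = (20, 9).
Next 2Q:
Repeated addition: build up to 2Q.
2Q: tangent at (7, 6): λ = (3·7² + 13)/(2·6) ≡ 5/12. 12⁻¹ ≡ 13 (mod 31), so λ ≡ 5·13 ≡ 3.
  x = λ² - 7 - 7 = 9 - 14 ≡ 26; y = λ·(7 - 26) - 6 ≡ 30. → (26, 30)
2Q = (26, 30).
Finally 2P + 2Q:
(20, 9) + (26, 30). λ = (30 - 9)/(26 - 20) ≡ 21/6 mod 31. 6⁻¹ ≡ 26 (mod 31), so λ ≡ 19.
  x = λ² - 20 - 26 = 361 - 46 ≡ 5; y = λ·(20 - 5) - 9 ≡ 28. → (5, 28)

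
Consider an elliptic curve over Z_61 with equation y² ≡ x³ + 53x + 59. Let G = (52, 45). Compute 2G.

tangent at (52, 45): λ = (3·52² + 53)/(2·45) ≡ 52/29. 29⁻¹ ≡ 40 (mod 61) since 29·40 = 1160 ≡ 1, so λ ≡ 52·40 ≡ 6.
  x = λ² - 52 - 52 = 36 - 104 ≡ 54; y = λ·(52 - 54) - 45 ≡ 4. → (54, 4)

(54, 4)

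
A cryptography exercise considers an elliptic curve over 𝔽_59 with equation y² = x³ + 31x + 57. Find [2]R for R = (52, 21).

tangent at (52, 21): λ = (3·52² + 31)/(2·21) ≡ 1/42. 42⁻¹ ≡ 52 (mod 59), so λ ≡ 1·52 ≡ 52.
  x = λ² - 52 - 52 = 2704 - 104 ≡ 4; y = λ·(52 - 4) - 21 ≡ 56. → (4, 56)

(4, 56)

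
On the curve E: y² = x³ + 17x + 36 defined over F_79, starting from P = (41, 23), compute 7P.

Repeated addition: build up to 7P.
2P: tangent at (41, 23): λ = (3·41² + 17)/(2·23) ≡ 4/46. 46⁻¹ ≡ 67 (mod 79) since 46·67 = 3082 ≡ 1, so λ ≡ 4·67 ≡ 31.
  x = λ² - 41 - 41 = 961 - 82 ≡ 10; y = λ·(41 - 10) - 23 ≡ 69. → (10, 69)
3P: (10, 69) + (41, 23). λ = (23 - 69)/(41 - 10) ≡ 33/31 mod 79. 31⁻¹ ≡ 51 (mod 79), so λ ≡ 24.
  x = λ² - 10 - 41 = 576 - 51 ≡ 51; y = λ·(10 - 51) - 69 ≡ 53. → (51, 53)
4P: (51, 53) + (41, 23). λ = (23 - 53)/(41 - 51) ≡ 49/69 mod 79. 69⁻¹ ≡ 71 (mod 79), so λ ≡ 3.
  x = λ² - 51 - 41 = 9 - 92 ≡ 75; y = λ·(51 - 75) - 53 ≡ 33. → (75, 33)
5P: (75, 33) + (41, 23). λ = (23 - 33)/(41 - 75) ≡ 69/45 mod 79. 45⁻¹ ≡ 72 (mod 79), so λ ≡ 70.
  x = λ² - 75 - 41 = 4900 - 116 ≡ 44; y = λ·(75 - 44) - 33 ≡ 4. → (44, 4)
6P: (44, 4) + (41, 23). λ = (23 - 4)/(41 - 44) ≡ 19/76 mod 79. 76⁻¹ ≡ 26 (mod 79) since 76·26 = 1976 ≡ 1, so λ ≡ 20.
  x = λ² - 44 - 41 = 400 - 85 ≡ 78; y = λ·(44 - 78) - 4 ≡ 27. → (78, 27)
7P: (78, 27) + (41, 23). λ = (23 - 27)/(41 - 78) ≡ 75/42 mod 79. 42⁻¹ ≡ 32 (mod 79) since 42·32 = 1344 ≡ 1, so λ ≡ 30.
  x = λ² - 78 - 41 = 900 - 119 ≡ 70; y = λ·(78 - 70) - 27 ≡ 55. → (70, 55)

(70, 55)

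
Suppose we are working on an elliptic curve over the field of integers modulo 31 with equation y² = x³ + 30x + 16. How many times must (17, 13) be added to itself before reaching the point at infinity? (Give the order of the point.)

3

2P: tangent at (17, 13): λ = (3·17² + 30)/(2·13) ≡ 29/26. 26⁻¹ ≡ 6 (mod 31), so λ ≡ 29·6 ≡ 19.
  x = λ² - 17 - 17 = 361 - 34 ≡ 17; y = λ·(17 - 17) - 13 ≡ 18. → (17, 18)
3P: (17, 18) + (17, 13): same x and y₁ ≡ -y₂, so the sum is the point at infinity.
3P = the point at infinity, so the order is 3.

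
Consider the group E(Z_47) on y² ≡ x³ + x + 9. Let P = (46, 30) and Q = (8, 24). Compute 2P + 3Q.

(29, 38)

First 2P:
Repeated addition: build up to 2P.
2P: tangent at (46, 30): λ = (3·46² + 1)/(2·30) ≡ 4/13. 13⁻¹ ≡ 29 (mod 47), so λ ≡ 4·29 ≡ 22.
  x = λ² - 46 - 46 = 484 - 92 ≡ 16; y = λ·(46 - 16) - 30 ≡ 19. → (16, 19)
2P = (16, 19).
Next 3Q:
Repeated addition: build up to 3Q.
2Q: tangent at (8, 24): λ = (3·8² + 1)/(2·24) ≡ 5/1. 1⁻¹ ≡ 1 (mod 47), so λ ≡ 5·1 ≡ 5.
  x = λ² - 8 - 8 = 25 - 16 ≡ 9; y = λ·(8 - 9) - 24 ≡ 18. → (9, 18)
3Q: (9, 18) + (8, 24). λ = (24 - 18)/(8 - 9) ≡ 6/46 mod 47. 46⁻¹ ≡ 46 (mod 47) since 46·46 = 2116 ≡ 1, so λ ≡ 41.
  x = λ² - 9 - 8 = 1681 - 17 ≡ 19; y = λ·(9 - 19) - 18 ≡ 42. → (19, 42)
3Q = (19, 42).
Finally 2P + 3Q:
(16, 19) + (19, 42). λ = (42 - 19)/(19 - 16) ≡ 23/3 mod 47. 3⁻¹ ≡ 16 (mod 47) since 3·16 = 48 ≡ 1, so λ ≡ 39.
  x = λ² - 16 - 19 = 1521 - 35 ≡ 29; y = λ·(16 - 29) - 19 ≡ 38. → (29, 38)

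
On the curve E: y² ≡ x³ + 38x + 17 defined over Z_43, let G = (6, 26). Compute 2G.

(42, 35)

tangent at (6, 26): λ = (3·6² + 38)/(2·26) ≡ 17/9. 9⁻¹ ≡ 24 (mod 43) since 9·24 = 216 ≡ 1, so λ ≡ 17·24 ≡ 21.
  x = λ² - 6 - 6 = 441 - 12 ≡ 42; y = λ·(6 - 42) - 26 ≡ 35. → (42, 35)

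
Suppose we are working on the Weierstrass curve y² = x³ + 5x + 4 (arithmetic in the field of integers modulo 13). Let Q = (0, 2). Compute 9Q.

(11, 5)

Repeated addition: build up to 9Q.
2Q: tangent at (0, 2): λ = (3·0² + 5)/(2·2) ≡ 5/4. 4⁻¹ ≡ 10 (mod 13) since 4·10 = 40 ≡ 1, so λ ≡ 5·10 ≡ 11.
  x = λ² - 0 - 0 = 121 - 0 ≡ 4; y = λ·(0 - 4) - 2 ≡ 6. → (4, 6)
3Q: (4, 6) + (0, 2). λ = (2 - 6)/(0 - 4) ≡ 9/9 mod 13. 9⁻¹ ≡ 3 (mod 13), so λ ≡ 1.
  x = λ² - 4 - 0 = 1 - 4 ≡ 10; y = λ·(4 - 10) - 6 ≡ 1. → (10, 1)
4Q: (10, 1) + (0, 2). λ = (2 - 1)/(0 - 10) ≡ 1/3 mod 13. 3⁻¹ ≡ 9 (mod 13), so λ ≡ 9.
  x = λ² - 10 - 0 = 81 - 10 ≡ 6; y = λ·(10 - 6) - 1 ≡ 9. → (6, 9)
5Q: (6, 9) + (0, 2). λ = (2 - 9)/(0 - 6) ≡ 6/7 mod 13. 7⁻¹ ≡ 2 (mod 13) since 7·2 = 14 ≡ 1, so λ ≡ 12.
  x = λ² - 6 - 0 = 144 - 6 ≡ 8; y = λ·(6 - 8) - 9 ≡ 6. → (8, 6)
6Q: (8, 6) + (0, 2). λ = (2 - 6)/(0 - 8) ≡ 9/5 mod 13. 5⁻¹ ≡ 8 (mod 13), so λ ≡ 7.
  x = λ² - 8 - 0 = 49 - 8 ≡ 2; y = λ·(8 - 2) - 6 ≡ 10. → (2, 10)
7Q: (2, 10) + (0, 2). λ = (2 - 10)/(0 - 2) ≡ 5/11 mod 13. 11⁻¹ ≡ 6 (mod 13), so λ ≡ 4.
  x = λ² - 2 - 0 = 16 - 2 ≡ 1; y = λ·(2 - 1) - 10 ≡ 7. → (1, 7)
8Q: (1, 7) + (0, 2). λ = (2 - 7)/(0 - 1) ≡ 8/12 mod 13. 12⁻¹ ≡ 12 (mod 13) since 12·12 = 144 ≡ 1, so λ ≡ 5.
  x = λ² - 1 - 0 = 25 - 1 ≡ 11; y = λ·(1 - 11) - 7 ≡ 8. → (11, 8)
9Q: (11, 8) + (0, 2). λ = (2 - 8)/(0 - 11) ≡ 7/2 mod 13. 2⁻¹ ≡ 7 (mod 13), so λ ≡ 10.
  x = λ² - 11 - 0 = 100 - 11 ≡ 11; y = λ·(11 - 11) - 8 ≡ 5. → (11, 5)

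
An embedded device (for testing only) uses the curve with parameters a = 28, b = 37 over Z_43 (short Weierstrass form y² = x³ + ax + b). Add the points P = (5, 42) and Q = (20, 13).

(5, 42) + (20, 13). λ = (13 - 42)/(20 - 5) ≡ 14/15 mod 43. 15⁻¹ ≡ 23 (mod 43), so λ ≡ 21.
  x = λ² - 5 - 20 = 441 - 25 ≡ 29; y = λ·(5 - 29) - 42 ≡ 13. → (29, 13)

(29, 13)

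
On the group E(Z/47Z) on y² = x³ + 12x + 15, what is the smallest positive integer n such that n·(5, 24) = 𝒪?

7

2P: tangent at (5, 24): λ = (3·5² + 12)/(2·24) ≡ 40/1. 1⁻¹ ≡ 1 (mod 47), so λ ≡ 40·1 ≡ 40.
  x = λ² - 5 - 5 = 1600 - 10 ≡ 39; y = λ·(5 - 39) - 24 ≡ 26. → (39, 26)
3P: (39, 26) + (5, 24). λ = (24 - 26)/(5 - 39) ≡ 45/13 mod 47. 13⁻¹ ≡ 29 (mod 47), so λ ≡ 36.
  x = λ² - 39 - 5 = 1296 - 44 ≡ 30; y = λ·(39 - 30) - 26 ≡ 16. → (30, 16)
4P: (30, 16) + (5, 24). λ = (24 - 16)/(5 - 30) ≡ 8/22 mod 47. 22⁻¹ ≡ 15 (mod 47), so λ ≡ 26.
  x = λ² - 30 - 5 = 676 - 35 ≡ 30; y = λ·(30 - 30) - 16 ≡ 31. → (30, 31)
5P: (30, 31) + (5, 24). λ = (24 - 31)/(5 - 30) ≡ 40/22 mod 47. 22⁻¹ ≡ 15 (mod 47), so λ ≡ 36.
  x = λ² - 30 - 5 = 1296 - 35 ≡ 39; y = λ·(30 - 39) - 31 ≡ 21. → (39, 21)
6P: (39, 21) + (5, 24). λ = (24 - 21)/(5 - 39) ≡ 3/13 mod 47. 13⁻¹ ≡ 29 (mod 47), so λ ≡ 40.
  x = λ² - 39 - 5 = 1600 - 44 ≡ 5; y = λ·(39 - 5) - 21 ≡ 23. → (5, 23)
7P: (5, 23) + (5, 24): same x and y₁ ≡ -y₂, so the sum is 𝒪.
7P = 𝒪, so the order is 7.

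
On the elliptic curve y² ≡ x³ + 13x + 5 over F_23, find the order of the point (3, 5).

12

2P: tangent at (3, 5): λ = (3·3² + 13)/(2·5) ≡ 17/10. 10⁻¹ ≡ 7 (mod 23) since 10·7 = 70 ≡ 1, so λ ≡ 17·7 ≡ 4.
  x = λ² - 3 - 3 = 16 - 6 ≡ 10; y = λ·(3 - 10) - 5 ≡ 13. → (10, 13)
3P: (10, 13) + (3, 5). λ = (5 - 13)/(3 - 10) ≡ 15/16 mod 23. 16⁻¹ ≡ 13 (mod 23) since 16·13 = 208 ≡ 1, so λ ≡ 11.
  x = λ² - 10 - 3 = 121 - 13 ≡ 16; y = λ·(10 - 16) - 13 ≡ 13. → (16, 13)
4P: (16, 13) + (3, 5). λ = (5 - 13)/(3 - 16) ≡ 15/10 mod 23. 10⁻¹ ≡ 7 (mod 23) since 10·7 = 70 ≡ 1, so λ ≡ 13.
  x = λ² - 16 - 3 = 169 - 19 ≡ 12; y = λ·(16 - 12) - 13 ≡ 16. → (12, 16)
5P: (12, 16) + (3, 5). λ = (5 - 16)/(3 - 12) ≡ 12/14 mod 23. 14⁻¹ ≡ 5 (mod 23), so λ ≡ 14.
  x = λ² - 12 - 3 = 196 - 15 ≡ 20; y = λ·(12 - 20) - 16 ≡ 10. → (20, 10)
6P: (20, 10) + (3, 5). λ = (5 - 10)/(3 - 20) ≡ 18/6 mod 23. 6⁻¹ ≡ 4 (mod 23) since 6·4 = 24 ≡ 1, so λ ≡ 3.
  x = λ² - 20 - 3 = 9 - 23 ≡ 9; y = λ·(20 - 9) - 10 ≡ 0. → (9, 0)
7P: (9, 0) + (3, 5). λ = (5 - 0)/(3 - 9) ≡ 5/17 mod 23. 17⁻¹ ≡ 19 (mod 23) since 17·19 = 323 ≡ 1, so λ ≡ 3.
  x = λ² - 9 - 3 = 9 - 12 ≡ 20; y = λ·(9 - 20) - 0 ≡ 13. → (20, 13)
8P: (20, 13) + (3, 5). λ = (5 - 13)/(3 - 20) ≡ 15/6 mod 23. 6⁻¹ ≡ 4 (mod 23) since 6·4 = 24 ≡ 1, so λ ≡ 14.
  x = λ² - 20 - 3 = 196 - 23 ≡ 12; y = λ·(20 - 12) - 13 ≡ 7. → (12, 7)
9P: (12, 7) + (3, 5). λ = (5 - 7)/(3 - 12) ≡ 21/14 mod 23. 14⁻¹ ≡ 5 (mod 23) since 14·5 = 70 ≡ 1, so λ ≡ 13.
  x = λ² - 12 - 3 = 169 - 15 ≡ 16; y = λ·(12 - 16) - 7 ≡ 10. → (16, 10)
10P: (16, 10) + (3, 5). λ = (5 - 10)/(3 - 16) ≡ 18/10 mod 23. 10⁻¹ ≡ 7 (mod 23), so λ ≡ 11.
  x = λ² - 16 - 3 = 121 - 19 ≡ 10; y = λ·(16 - 10) - 10 ≡ 10. → (10, 10)
11P: (10, 10) + (3, 5). λ = (5 - 10)/(3 - 10) ≡ 18/16 mod 23. 16⁻¹ ≡ 13 (mod 23), so λ ≡ 4.
  x = λ² - 10 - 3 = 16 - 13 ≡ 3; y = λ·(10 - 3) - 10 ≡ 18. → (3, 18)
12P: (3, 18) + (3, 5): same x and y₁ ≡ -y₂, so the sum is 𝒪.
12P = 𝒪, so the order is 12.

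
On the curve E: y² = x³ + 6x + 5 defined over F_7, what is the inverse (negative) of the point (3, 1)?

-(3, 1) = (3, -1 mod 7) = (3, 6).

(3, 6)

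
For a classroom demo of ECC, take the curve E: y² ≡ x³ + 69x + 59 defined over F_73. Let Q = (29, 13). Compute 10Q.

Repeated addition: build up to 10Q.
2Q: tangent at (29, 13): λ = (3·29² + 69)/(2·13) ≡ 37/26. 26⁻¹ ≡ 59 (mod 73) since 26·59 = 1534 ≡ 1, so λ ≡ 37·59 ≡ 66.
  x = λ² - 29 - 29 = 4356 - 58 ≡ 64; y = λ·(29 - 64) - 13 ≡ 13. → (64, 13)
3Q: (64, 13) + (29, 13). λ = (13 - 13)/(29 - 64) ≡ 0/38 mod 73. 38⁻¹ ≡ 25 (mod 73), so λ ≡ 0.
  x = λ² - 64 - 29 = 0 - 93 ≡ 53; y = λ·(64 - 53) - 13 ≡ 60. → (53, 60)
4Q: (53, 60) + (29, 13). λ = (13 - 60)/(29 - 53) ≡ 26/49 mod 73. 49⁻¹ ≡ 3 (mod 73), so λ ≡ 5.
  x = λ² - 53 - 29 = 25 - 82 ≡ 16; y = λ·(53 - 16) - 60 ≡ 52. → (16, 52)
5Q: (16, 52) + (29, 13). λ = (13 - 52)/(29 - 16) ≡ 34/13 mod 73. 13⁻¹ ≡ 45 (mod 73), so λ ≡ 70.
  x = λ² - 16 - 29 = 4900 - 45 ≡ 37; y = λ·(16 - 37) - 52 ≡ 11. → (37, 11)
6Q: (37, 11) + (29, 13). λ = (13 - 11)/(29 - 37) ≡ 2/65 mod 73. 65⁻¹ ≡ 9 (mod 73), so λ ≡ 18.
  x = λ² - 37 - 29 = 324 - 66 ≡ 39; y = λ·(37 - 39) - 11 ≡ 26. → (39, 26)
7Q: (39, 26) + (29, 13). λ = (13 - 26)/(29 - 39) ≡ 60/63 mod 73. 63⁻¹ ≡ 51 (mod 73) since 63·51 = 3213 ≡ 1, so λ ≡ 67.
  x = λ² - 39 - 29 = 4489 - 68 ≡ 41; y = λ·(39 - 41) - 26 ≡ 59. → (41, 59)
8Q: (41, 59) + (29, 13). λ = (13 - 59)/(29 - 41) ≡ 27/61 mod 73. 61⁻¹ ≡ 6 (mod 73) since 61·6 = 366 ≡ 1, so λ ≡ 16.
  x = λ² - 41 - 29 = 256 - 70 ≡ 40; y = λ·(41 - 40) - 59 ≡ 30. → (40, 30)
9Q: (40, 30) + (29, 13). λ = (13 - 30)/(29 - 40) ≡ 56/62 mod 73. 62⁻¹ ≡ 53 (mod 73) since 62·53 = 3286 ≡ 1, so λ ≡ 48.
  x = λ² - 40 - 29 = 2304 - 69 ≡ 45; y = λ·(40 - 45) - 30 ≡ 22. → (45, 22)
10Q: (45, 22) + (29, 13). λ = (13 - 22)/(29 - 45) ≡ 64/57 mod 73. 57⁻¹ ≡ 41 (mod 73), so λ ≡ 69.
  x = λ² - 45 - 29 = 4761 - 74 ≡ 15; y = λ·(45 - 15) - 22 ≡ 4. → (15, 4)

(15, 4)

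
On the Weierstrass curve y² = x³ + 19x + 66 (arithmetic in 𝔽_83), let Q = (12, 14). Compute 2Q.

tangent at (12, 14): λ = (3·12² + 19)/(2·14) ≡ 36/28. 28⁻¹ ≡ 3 (mod 83) since 28·3 = 84 ≡ 1, so λ ≡ 36·3 ≡ 25.
  x = λ² - 12 - 12 = 625 - 24 ≡ 20; y = λ·(12 - 20) - 14 ≡ 35. → (20, 35)

(20, 35)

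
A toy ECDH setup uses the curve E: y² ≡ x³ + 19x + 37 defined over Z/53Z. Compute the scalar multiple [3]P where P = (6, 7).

Repeated addition: build up to 3P.
2P: tangent at (6, 7): λ = (3·6² + 19)/(2·7) ≡ 21/14. 14⁻¹ ≡ 19 (mod 53), so λ ≡ 21·19 ≡ 28.
  x = λ² - 6 - 6 = 784 - 12 ≡ 30; y = λ·(6 - 30) - 7 ≡ 10. → (30, 10)
3P: (30, 10) + (6, 7). λ = (7 - 10)/(6 - 30) ≡ 50/29 mod 53. 29⁻¹ ≡ 11 (mod 53), so λ ≡ 20.
  x = λ² - 30 - 6 = 400 - 36 ≡ 46; y = λ·(30 - 46) - 10 ≡ 41. → (46, 41)

(46, 41)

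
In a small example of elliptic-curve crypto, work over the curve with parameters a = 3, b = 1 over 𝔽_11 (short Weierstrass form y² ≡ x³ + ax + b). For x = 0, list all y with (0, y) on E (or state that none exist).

x³ + 3x + 1 = 1 ≡ 1 (mod 11).
Square roots of 1 mod 11: 1 and 10 (since 1² = 1 ≡ 1).

1, 10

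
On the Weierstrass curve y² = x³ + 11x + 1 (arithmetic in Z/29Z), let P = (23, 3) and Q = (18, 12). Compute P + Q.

(23, 3) + (18, 12). λ = (12 - 3)/(18 - 23) ≡ 9/24 mod 29. 24⁻¹ ≡ 23 (mod 29) since 24·23 = 552 ≡ 1, so λ ≡ 4.
  x = λ² - 23 - 18 = 16 - 41 ≡ 4; y = λ·(23 - 4) - 3 ≡ 15. → (4, 15)

(4, 15)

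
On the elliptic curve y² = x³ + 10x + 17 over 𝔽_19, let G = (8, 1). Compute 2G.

tangent at (8, 1): λ = (3·8² + 10)/(2·1) ≡ 12/2. 2⁻¹ ≡ 10 (mod 19), so λ ≡ 12·10 ≡ 6.
  x = λ² - 8 - 8 = 36 - 16 ≡ 1; y = λ·(8 - 1) - 1 ≡ 3. → (1, 3)

(1, 3)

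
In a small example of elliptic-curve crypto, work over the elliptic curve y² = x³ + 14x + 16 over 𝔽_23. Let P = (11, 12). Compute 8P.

(21, 7)

Double-and-add on 8 = (1000)₂. Start with P = (11, 12) for the leading 1-bit.
double: tangent at (11, 12): λ = (3·11² + 14)/(2·12) ≡ 9/1. 1⁻¹ ≡ 1 (mod 23), so λ ≡ 9·1 ≡ 9.
  x = λ² - 11 - 11 = 81 - 22 ≡ 13; y = λ·(11 - 13) - 12 ≡ 16. → (13, 16)
double: tangent at (13, 16): λ = (3·13² + 14)/(2·16) ≡ 15/9. 9⁻¹ ≡ 18 (mod 23), so λ ≡ 15·18 ≡ 17.
  x = λ² - 13 - 13 = 289 - 26 ≡ 10; y = λ·(13 - 10) - 16 ≡ 12. → (10, 12)
double: tangent at (10, 12): λ = (3·10² + 14)/(2·12) ≡ 15/1. 1⁻¹ ≡ 1 (mod 23), so λ ≡ 15·1 ≡ 15.
  x = λ² - 10 - 10 = 225 - 20 ≡ 21; y = λ·(10 - 21) - 12 ≡ 7. → (21, 7)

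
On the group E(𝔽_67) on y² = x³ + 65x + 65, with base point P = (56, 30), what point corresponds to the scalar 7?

Repeated addition: build up to 7P.
2P: tangent at (56, 30): λ = (3·56² + 65)/(2·30) ≡ 26/60. 60⁻¹ ≡ 19 (mod 67), so λ ≡ 26·19 ≡ 25.
  x = λ² - 56 - 56 = 625 - 112 ≡ 44; y = λ·(56 - 44) - 30 ≡ 2. → (44, 2)
3P: (44, 2) + (56, 30). λ = (30 - 2)/(56 - 44) ≡ 28/12 mod 67. 12⁻¹ ≡ 28 (mod 67) since 12·28 = 336 ≡ 1, so λ ≡ 47.
  x = λ² - 44 - 56 = 2209 - 100 ≡ 32; y = λ·(44 - 32) - 2 ≡ 26. → (32, 26)
4P: (32, 26) + (56, 30). λ = (30 - 26)/(56 - 32) ≡ 4/24 mod 67. 24⁻¹ ≡ 14 (mod 67) since 24·14 = 336 ≡ 1, so λ ≡ 56.
  x = λ² - 32 - 56 = 3136 - 88 ≡ 33; y = λ·(32 - 33) - 26 ≡ 52. → (33, 52)
5P: (33, 52) + (56, 30). λ = (30 - 52)/(56 - 33) ≡ 45/23 mod 67. 23⁻¹ ≡ 35 (mod 67) since 23·35 = 805 ≡ 1, so λ ≡ 34.
  x = λ² - 33 - 56 = 1156 - 89 ≡ 62; y = λ·(33 - 62) - 52 ≡ 34. → (62, 34)
6P: (62, 34) + (56, 30). λ = (30 - 34)/(56 - 62) ≡ 63/61 mod 67. 61⁻¹ ≡ 11 (mod 67), so λ ≡ 23.
  x = λ² - 62 - 56 = 529 - 118 ≡ 9; y = λ·(62 - 9) - 34 ≡ 46. → (9, 46)
7P: (9, 46) + (56, 30). λ = (30 - 46)/(56 - 9) ≡ 51/47 mod 67. 47⁻¹ ≡ 10 (mod 67), so λ ≡ 41.
  x = λ² - 9 - 56 = 1681 - 65 ≡ 8; y = λ·(9 - 8) - 46 ≡ 62. → (8, 62)

(8, 62)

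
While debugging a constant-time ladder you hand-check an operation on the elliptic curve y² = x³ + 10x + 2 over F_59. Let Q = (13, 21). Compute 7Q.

Double-and-add on 7 = (111)₂. Start with Q = (13, 21) for the leading 1-bit.
double: tangent at (13, 21): λ = (3·13² + 10)/(2·21) ≡ 45/42. 42⁻¹ ≡ 52 (mod 59) since 42·52 = 2184 ≡ 1, so λ ≡ 45·52 ≡ 39.
  x = λ² - 13 - 13 = 1521 - 26 ≡ 20; y = λ·(13 - 20) - 21 ≡ 1. → (20, 1)
add Q: (20, 1) + (13, 21). λ = (21 - 1)/(13 - 20) ≡ 20/52 mod 59. 52⁻¹ ≡ 42 (mod 59), so λ ≡ 14.
  x = λ² - 20 - 13 = 196 - 33 ≡ 45; y = λ·(20 - 45) - 1 ≡ 3. → (45, 3)
double: tangent at (45, 3): λ = (3·45² + 10)/(2·3) ≡ 8/6. 6⁻¹ ≡ 10 (mod 59), so λ ≡ 8·10 ≡ 21.
  x = λ² - 45 - 45 = 441 - 90 ≡ 56; y = λ·(45 - 56) - 3 ≡ 2. → (56, 2)
add Q: (56, 2) + (13, 21). λ = (21 - 2)/(13 - 56) ≡ 19/16 mod 59. 16⁻¹ ≡ 48 (mod 59) since 16·48 = 768 ≡ 1, so λ ≡ 27.
  x = λ² - 56 - 13 = 729 - 69 ≡ 11; y = λ·(56 - 11) - 2 ≡ 33. → (11, 33)

(11, 33)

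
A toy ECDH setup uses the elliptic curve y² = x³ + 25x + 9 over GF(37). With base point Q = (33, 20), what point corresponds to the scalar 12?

Repeated addition: build up to 12Q.
2Q: tangent at (33, 20): λ = (3·33² + 25)/(2·20) ≡ 36/3. 3⁻¹ ≡ 25 (mod 37) since 3·25 = 75 ≡ 1, so λ ≡ 36·25 ≡ 12.
  x = λ² - 33 - 33 = 144 - 66 ≡ 4; y = λ·(33 - 4) - 20 ≡ 32. → (4, 32)
3Q: (4, 32) + (33, 20). λ = (20 - 32)/(33 - 4) ≡ 25/29 mod 37. 29⁻¹ ≡ 23 (mod 37), so λ ≡ 20.
  x = λ² - 4 - 33 = 400 - 37 ≡ 30; y = λ·(4 - 30) - 32 ≡ 3. → (30, 3)
4Q: (30, 3) + (33, 20). λ = (20 - 3)/(33 - 30) ≡ 17/3 mod 37. 3⁻¹ ≡ 25 (mod 37), so λ ≡ 18.
  x = λ² - 30 - 33 = 324 - 63 ≡ 2; y = λ·(30 - 2) - 3 ≡ 20. → (2, 20)
5Q: (2, 20) + (33, 20). λ = (20 - 20)/(33 - 2) ≡ 0/31 mod 37. 31⁻¹ ≡ 6 (mod 37) since 31·6 = 186 ≡ 1, so λ ≡ 0.
  x = λ² - 2 - 33 = 0 - 35 ≡ 2; y = λ·(2 - 2) - 20 ≡ 17. → (2, 17)
6Q: (2, 17) + (33, 20). λ = (20 - 17)/(33 - 2) ≡ 3/31 mod 37. 31⁻¹ ≡ 6 (mod 37), so λ ≡ 18.
  x = λ² - 2 - 33 = 324 - 35 ≡ 30; y = λ·(2 - 30) - 17 ≡ 34. → (30, 34)
7Q: (30, 34) + (33, 20). λ = (20 - 34)/(33 - 30) ≡ 23/3 mod 37. 3⁻¹ ≡ 25 (mod 37), so λ ≡ 20.
  x = λ² - 30 - 33 = 400 - 63 ≡ 4; y = λ·(30 - 4) - 34 ≡ 5. → (4, 5)
8Q: (4, 5) + (33, 20). λ = (20 - 5)/(33 - 4) ≡ 15/29 mod 37. 29⁻¹ ≡ 23 (mod 37), so λ ≡ 12.
  x = λ² - 4 - 33 = 144 - 37 ≡ 33; y = λ·(4 - 33) - 5 ≡ 17. → (33, 17)
9Q: (33, 17) + (33, 20): same x and y₁ ≡ -y₂, so the sum is the point at infinity.
10Q: the point at infinity + (33, 20) = (33, 20) (identity).
11Q: tangent at (33, 20): λ = (3·33² + 25)/(2·20) ≡ 36/3. 3⁻¹ ≡ 25 (mod 37), so λ ≡ 36·25 ≡ 12.
  x = λ² - 33 - 33 = 144 - 66 ≡ 4; y = λ·(33 - 4) - 20 ≡ 32. → (4, 32)
12Q: (4, 32) + (33, 20). λ = (20 - 32)/(33 - 4) ≡ 25/29 mod 37. 29⁻¹ ≡ 23 (mod 37), so λ ≡ 20.
  x = λ² - 4 - 33 = 400 - 37 ≡ 30; y = λ·(4 - 30) - 32 ≡ 3. → (30, 3)

(30, 3)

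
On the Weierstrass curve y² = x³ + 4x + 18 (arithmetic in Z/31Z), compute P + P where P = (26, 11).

tangent at (26, 11): λ = (3·26² + 4)/(2·11) ≡ 17/22. 22⁻¹ ≡ 24 (mod 31) since 22·24 = 528 ≡ 1, so λ ≡ 17·24 ≡ 5.
  x = λ² - 26 - 26 = 25 - 52 ≡ 4; y = λ·(26 - 4) - 11 ≡ 6. → (4, 6)

(4, 6)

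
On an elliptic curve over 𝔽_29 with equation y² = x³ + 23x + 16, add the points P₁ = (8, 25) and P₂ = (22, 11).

(0, 25)

(8, 25) + (22, 11). λ = (11 - 25)/(22 - 8) ≡ 15/14 mod 29. 14⁻¹ ≡ 27 (mod 29) since 14·27 = 378 ≡ 1, so λ ≡ 28.
  x = λ² - 8 - 22 = 784 - 30 ≡ 0; y = λ·(8 - 0) - 25 ≡ 25. → (0, 25)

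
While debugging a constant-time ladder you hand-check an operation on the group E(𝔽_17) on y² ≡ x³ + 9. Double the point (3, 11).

(15, 16)

tangent at (3, 11): λ = (3·3² + 0)/(2·11) ≡ 10/5. 5⁻¹ ≡ 7 (mod 17) since 5·7 = 35 ≡ 1, so λ ≡ 10·7 ≡ 2.
  x = λ² - 3 - 3 = 4 - 6 ≡ 15; y = λ·(3 - 15) - 11 ≡ 16. → (15, 16)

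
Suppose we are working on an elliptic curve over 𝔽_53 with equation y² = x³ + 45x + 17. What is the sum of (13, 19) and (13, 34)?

O

The two points share x = 13 and their y-coordinates satisfy 19 + 34 ≡ 0 (mod 53), so they are inverses. Their sum is O.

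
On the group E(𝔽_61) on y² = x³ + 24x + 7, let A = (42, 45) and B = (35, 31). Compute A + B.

(42, 45) + (35, 31). λ = (31 - 45)/(35 - 42) ≡ 47/54 mod 61. 54⁻¹ ≡ 26 (mod 61) since 54·26 = 1404 ≡ 1, so λ ≡ 2.
  x = λ² - 42 - 35 = 4 - 77 ≡ 49; y = λ·(42 - 49) - 45 ≡ 2. → (49, 2)

(49, 2)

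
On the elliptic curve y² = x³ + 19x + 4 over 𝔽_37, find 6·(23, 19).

Write Q = (23, 19).
Repeated addition: build up to 6Q.
2Q: tangent at (23, 19): λ = (3·23² + 19)/(2·19) ≡ 15/1. 1⁻¹ ≡ 1 (mod 37), so λ ≡ 15·1 ≡ 15.
  x = λ² - 23 - 23 = 225 - 46 ≡ 31; y = λ·(23 - 31) - 19 ≡ 9. → (31, 9)
3Q: (31, 9) + (23, 19). λ = (19 - 9)/(23 - 31) ≡ 10/29 mod 37. 29⁻¹ ≡ 23 (mod 37), so λ ≡ 8.
  x = λ² - 31 - 23 = 64 - 54 ≡ 10; y = λ·(31 - 10) - 9 ≡ 11. → (10, 11)
4Q: (10, 11) + (23, 19). λ = (19 - 11)/(23 - 10) ≡ 8/13 mod 37. 13⁻¹ ≡ 20 (mod 37), so λ ≡ 12.
  x = λ² - 10 - 23 = 144 - 33 ≡ 0; y = λ·(10 - 0) - 11 ≡ 35. → (0, 35)
5Q: (0, 35) + (23, 19). λ = (19 - 35)/(23 - 0) ≡ 21/23 mod 37. 23⁻¹ ≡ 29 (mod 37), so λ ≡ 17.
  x = λ² - 0 - 23 = 289 - 23 ≡ 7; y = λ·(0 - 7) - 35 ≡ 31. → (7, 31)
6Q: (7, 31) + (23, 19). λ = (19 - 31)/(23 - 7) ≡ 25/16 mod 37. 16⁻¹ ≡ 7 (mod 37), so λ ≡ 27.
  x = λ² - 7 - 23 = 729 - 30 ≡ 33; y = λ·(7 - 33) - 31 ≡ 7. → (33, 7)

(33, 7)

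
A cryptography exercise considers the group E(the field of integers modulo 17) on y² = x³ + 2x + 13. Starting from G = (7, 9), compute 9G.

Repeated addition: build up to 9G.
2G: tangent at (7, 9): λ = (3·7² + 2)/(2·9) ≡ 13/1. 1⁻¹ ≡ 1 (mod 17), so λ ≡ 13·1 ≡ 13.
  x = λ² - 7 - 7 = 169 - 14 ≡ 2; y = λ·(7 - 2) - 9 ≡ 5. → (2, 5)
3G: (2, 5) + (7, 9). λ = (9 - 5)/(7 - 2) ≡ 4/5 mod 17. 5⁻¹ ≡ 7 (mod 17), so λ ≡ 11.
  x = λ² - 2 - 7 = 121 - 9 ≡ 10; y = λ·(2 - 10) - 5 ≡ 9. → (10, 9)
4G: (10, 9) + (7, 9). λ = (9 - 9)/(7 - 10) ≡ 0/14 mod 17. 14⁻¹ ≡ 11 (mod 17), so λ ≡ 0.
  x = λ² - 10 - 7 = 0 - 17 ≡ 0; y = λ·(10 - 0) - 9 ≡ 8. → (0, 8)
5G: (0, 8) + (7, 9). λ = (9 - 8)/(7 - 0) ≡ 1/7 mod 17. 7⁻¹ ≡ 5 (mod 17), so λ ≡ 5.
  x = λ² - 0 - 7 = 25 - 7 ≡ 1; y = λ·(0 - 1) - 8 ≡ 4. → (1, 4)
6G: (1, 4) + (7, 9). λ = (9 - 4)/(7 - 1) ≡ 5/6 mod 17. 6⁻¹ ≡ 3 (mod 17) since 6·3 = 18 ≡ 1, so λ ≡ 15.
  x = λ² - 1 - 7 = 225 - 8 ≡ 13; y = λ·(1 - 13) - 4 ≡ 3. → (13, 3)
7G: (13, 3) + (7, 9). λ = (9 - 3)/(7 - 13) ≡ 6/11 mod 17. 11⁻¹ ≡ 14 (mod 17) since 11·14 = 154 ≡ 1, so λ ≡ 16.
  x = λ² - 13 - 7 = 256 - 20 ≡ 15; y = λ·(13 - 15) - 3 ≡ 16. → (15, 16)
8G: (15, 16) + (7, 9). λ = (9 - 16)/(7 - 15) ≡ 10/9 mod 17. 9⁻¹ ≡ 2 (mod 17), so λ ≡ 3.
  x = λ² - 15 - 7 = 9 - 22 ≡ 4; y = λ·(15 - 4) - 16 ≡ 0. → (4, 0)
9G: (4, 0) + (7, 9). λ = (9 - 0)/(7 - 4) ≡ 9/3 mod 17. 3⁻¹ ≡ 6 (mod 17), so λ ≡ 3.
  x = λ² - 4 - 7 = 9 - 11 ≡ 15; y = λ·(4 - 15) - 0 ≡ 1. → (15, 1)

(15, 1)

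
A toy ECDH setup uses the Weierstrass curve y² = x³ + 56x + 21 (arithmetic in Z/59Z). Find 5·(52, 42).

(24, 12)

Write P = (52, 42).
Repeated addition: build up to 5P.
2P: tangent at (52, 42): λ = (3·52² + 56)/(2·42) ≡ 26/25. 25⁻¹ ≡ 26 (mod 59), so λ ≡ 26·26 ≡ 27.
  x = λ² - 52 - 52 = 729 - 104 ≡ 35; y = λ·(52 - 35) - 42 ≡ 4. → (35, 4)
3P: (35, 4) + (52, 42). λ = (42 - 4)/(52 - 35) ≡ 38/17 mod 59. 17⁻¹ ≡ 7 (mod 59) since 17·7 = 119 ≡ 1, so λ ≡ 30.
  x = λ² - 35 - 52 = 900 - 87 ≡ 46; y = λ·(35 - 46) - 4 ≡ 20. → (46, 20)
4P: (46, 20) + (52, 42). λ = (42 - 20)/(52 - 46) ≡ 22/6 mod 59. 6⁻¹ ≡ 10 (mod 59) since 6·10 = 60 ≡ 1, so λ ≡ 43.
  x = λ² - 46 - 52 = 1849 - 98 ≡ 40; y = λ·(46 - 40) - 20 ≡ 2. → (40, 2)
5P: (40, 2) + (52, 42). λ = (42 - 2)/(52 - 40) ≡ 40/12 mod 59. 12⁻¹ ≡ 5 (mod 59), so λ ≡ 23.
  x = λ² - 40 - 52 = 529 - 92 ≡ 24; y = λ·(40 - 24) - 2 ≡ 12. → (24, 12)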